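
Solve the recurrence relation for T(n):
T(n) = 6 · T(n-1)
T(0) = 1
Pure geometric recurrence with ratio 6.
By induction T(n) = T(0) · (6)^n = 6^{n}.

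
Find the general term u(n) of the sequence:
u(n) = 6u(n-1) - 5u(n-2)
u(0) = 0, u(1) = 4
Characteristic equation: x² - 6x + 5 = 0, which factors as (x - (1))(x - (5)) = 0.
Roots r₁ = 1, r₂ = 5 (distinct).
General solution: u(n) = A·(1)^n + B·(5)^n.
From u(0) = 0: A + B = 0.
From u(1) = 4: A + 5B = 4.
Solving: A = -1, B = 1.
So u(n) = 5^{n} - 1.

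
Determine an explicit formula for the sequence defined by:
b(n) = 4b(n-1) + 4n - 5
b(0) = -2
First-order linear with linear forcing.
Homogeneous solution: b_h(n) = A·(4)^n.
Try particular b_p(n) = pn + q. Substituting:
  pn + q = 4(p(n-1) + q) + 4n - 5.
Matching the n-coefficient: p = 4p + 4 ⇒ p = - \frac{4}{3}.
Matching constants: q = -4p + 4q - 5 ⇒ q = - \frac{1}{9}.
General: b(n) = A·(4)^n - \frac{4 n}{3} - \frac{1}{9}.
Apply b(0) = -2: A - \frac{1}{9} = -2 ⇒ A = - \frac{17}{9}.
So b(n) = - \frac{17 \cdot 4^{n}}{9} - \frac{4 n}{3} - \frac{1}{9}.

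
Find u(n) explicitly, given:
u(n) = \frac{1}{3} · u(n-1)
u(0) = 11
Pure geometric recurrence with ratio \frac{1}{3}.
By induction u(n) = u(0) · (\frac{1}{3})^n = 11 \cdot 3^{- n}.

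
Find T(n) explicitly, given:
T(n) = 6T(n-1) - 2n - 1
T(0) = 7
First-order linear with linear forcing.
Homogeneous solution: T_h(n) = A·(6)^n.
Try particular T_p(n) = pn + q. Substituting:
  pn + q = 6(p(n-1) + q) - 2n - 1.
Matching the n-coefficient: p = 6p - 2 ⇒ p = \frac{2}{5}.
Matching constants: q = -6p + 6q - 1 ⇒ q = \frac{17}{25}.
General: T(n) = A·(6)^n + \frac{2 n}{5} + \frac{17}{25}.
Apply T(0) = 7: A + \frac{17}{25} = 7 ⇒ A = \frac{158}{25}.
So T(n) = \frac{158 \cdot 6^{n}}{25} + \frac{2 n}{5} + \frac{17}{25}.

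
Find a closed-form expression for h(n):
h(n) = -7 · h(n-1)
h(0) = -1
Pure geometric recurrence with ratio -7.
By induction h(n) = h(0) · (-7)^n = - \left(-7\right)^{n}.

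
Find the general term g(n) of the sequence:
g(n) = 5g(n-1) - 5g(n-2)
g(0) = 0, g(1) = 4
Characteristic equation: x² - 5x + 5 = 0.
Discriminant Δ = (5)² + 4·(-5) = 5.
Roots r₁,₂ = (5 ± √5)/2, so r₁ = \frac{\sqrt{5}}{2} + \frac{5}{2}, r₂ = \frac{5}{2} - \frac{\sqrt{5}}{2}.
General solution: g(n) = A·r₁^n + B·r₂^n.
From the initial conditions, A + B = 0 and r₁A + r₂B = 4.
Since r₁ - r₂ = √5: A = (4 - (0)r₂)/√5 = \frac{4 \sqrt{5}}{5}, and B = 0 - A = - \frac{4 \sqrt{5}}{5}.
So g(n) = \left(\frac{4 \sqrt{5}}{5}\right)\left(\frac{\sqrt{5}}{2} + \frac{5}{2}\right)^n + \left(- \frac{4 \sqrt{5}}{5}\right)\left(\frac{5}{2} - \frac{\sqrt{5}}{2}\right)^n.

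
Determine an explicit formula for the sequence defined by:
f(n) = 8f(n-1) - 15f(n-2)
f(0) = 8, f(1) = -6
Characteristic equation: x² - 8x + 15 = 0, which factors as (x - (3))(x - (5)) = 0.
Roots r₁ = 3, r₂ = 5 (distinct).
General solution: f(n) = A·(3)^n + B·(5)^n.
From f(0) = 8: A + B = 8.
From f(1) = -6: 3A + 5B = -6.
Solving: A = 23, B = -15.
So f(n) = 23 \cdot 3^{n} - 15 \cdot 5^{n}.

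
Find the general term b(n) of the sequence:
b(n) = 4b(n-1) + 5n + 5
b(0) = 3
First-order linear with linear forcing.
Homogeneous solution: b_h(n) = A·(4)^n.
Try particular b_p(n) = pn + q. Substituting:
  pn + q = 4(p(n-1) + q) + 5n + 5.
Matching the n-coefficient: p = 4p + 5 ⇒ p = - \frac{5}{3}.
Matching constants: q = -4p + 4q + 5 ⇒ q = - \frac{35}{9}.
General: b(n) = A·(4)^n - \frac{5 n}{3} - \frac{35}{9}.
Apply b(0) = 3: A - \frac{35}{9} = 3 ⇒ A = \frac{62}{9}.
So b(n) = \frac{62 \cdot 4^{n}}{9} - \frac{5 n}{3} - \frac{35}{9}.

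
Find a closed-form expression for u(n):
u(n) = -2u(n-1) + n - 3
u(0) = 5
First-order linear with linear forcing.
Homogeneous solution: u_h(n) = A·(-2)^n.
Try particular u_p(n) = pn + q. Substituting:
  pn + q = -2(p(n-1) + q) + n - 3.
Matching the n-coefficient: p = -2p + 1 ⇒ p = \frac{1}{3}.
Matching constants: q = 2p - 2q - 3 ⇒ q = - \frac{7}{9}.
General: u(n) = A·(-2)^n + \frac{n}{3} - \frac{7}{9}.
Apply u(0) = 5: A - \frac{7}{9} = 5 ⇒ A = \frac{52}{9}.
So u(n) = \frac{52 \left(-2\right)^{n}}{9} + \frac{n}{3} - \frac{7}{9}.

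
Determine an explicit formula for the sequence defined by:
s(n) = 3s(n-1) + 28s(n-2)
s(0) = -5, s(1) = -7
Characteristic equation: x² - 3x - 28 = 0, which factors as (x - (-4))(x - (7)) = 0.
Roots r₁ = -4, r₂ = 7 (distinct).
General solution: s(n) = A·(-4)^n + B·(7)^n.
From s(0) = -5: A + B = -5.
From s(1) = -7: -4A + 7B = -7.
Solving: A = - \frac{28}{11}, B = - \frac{27}{11}.
So s(n) = - \frac{28 \left(-4\right)^{n}}{11} - \frac{27 \cdot 7^{n}}{11}.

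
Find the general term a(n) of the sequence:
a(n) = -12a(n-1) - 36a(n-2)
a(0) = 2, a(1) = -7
Characteristic equation: x² + 12x + 36 = 0, which is (x - (-6))².
Repeated root r = -6.
General solution: a(n) = (A + Bn)·(-6)^n.
From a(0) = 2: A = 2.
From a(1) = -7: (A + B)·(-6) = -7 ⇒ B = - \frac{5}{6}.
So a(n) = \left(2 - \frac{5 n}{6}\right) \cdot (-6)^n.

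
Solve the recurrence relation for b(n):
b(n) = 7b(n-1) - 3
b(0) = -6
First-order linear non-homogeneous.
Homogeneous solution: b_h(n) = A·(7)^n.
Try constant particular solution b_p = K: K = 7K - 3 ⇒ K = \frac{1}{2}.
General: b(n) = A·(7)^n + \frac{1}{2}.
Apply b(0) = -6: A + \frac{1}{2} = -6 ⇒ A = - \frac{13}{2}.
So b(n) = \frac{1}{2} - \frac{13 \cdot 7^{n}}{2}.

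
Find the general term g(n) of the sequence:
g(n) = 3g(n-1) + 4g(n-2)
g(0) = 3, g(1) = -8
Characteristic equation: x² - 3x - 4 = 0, which factors as (x - (4))(x - (-1)) = 0.
Roots r₁ = 4, r₂ = -1 (distinct).
General solution: g(n) = A·(4)^n + B·(-1)^n.
From g(0) = 3: A + B = 3.
From g(1) = -8: 4A - B = -8.
Solving: A = -1, B = 4.
So g(n) = 4 \left(-1\right)^{n} - 4^{n}.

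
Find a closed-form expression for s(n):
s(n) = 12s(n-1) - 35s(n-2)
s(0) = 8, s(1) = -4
Characteristic equation: x² - 12x + 35 = 0, which factors as (x - (7))(x - (5)) = 0.
Roots r₁ = 7, r₂ = 5 (distinct).
General solution: s(n) = A·(7)^n + B·(5)^n.
From s(0) = 8: A + B = 8.
From s(1) = -4: 7A + 5B = -4.
Solving: A = -22, B = 30.
So s(n) = 30 \cdot 5^{n} - 22 \cdot 7^{n}.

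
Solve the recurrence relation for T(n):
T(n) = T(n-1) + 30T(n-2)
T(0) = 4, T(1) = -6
Characteristic equation: x² - x - 30 = 0, which factors as (x - (6))(x - (-5)) = 0.
Roots r₁ = 6, r₂ = -5 (distinct).
General solution: T(n) = A·(6)^n + B·(-5)^n.
From T(0) = 4: A + B = 4.
From T(1) = -6: 6A - 5B = -6.
Solving: A = \frac{14}{11}, B = \frac{30}{11}.
So T(n) = \frac{30 \left(-5\right)^{n}}{11} + \frac{14 \cdot 6^{n}}{11}.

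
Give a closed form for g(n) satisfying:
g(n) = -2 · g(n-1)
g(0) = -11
Pure geometric recurrence with ratio -2.
By induction g(n) = g(0) · (-2)^n = - 11 \left(-2\right)^{n}.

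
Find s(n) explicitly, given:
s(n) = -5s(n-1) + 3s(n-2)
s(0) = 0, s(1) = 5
Characteristic equation: x² + 5x - 3 = 0.
Discriminant Δ = (-5)² + 4·(3) = 37.
Roots r₁,₂ = (-5 ± √37)/2, so r₁ = - \frac{5}{2} + \frac{\sqrt{37}}{2}, r₂ = - \frac{\sqrt{37}}{2} - \frac{5}{2}.
General solution: s(n) = A·r₁^n + B·r₂^n.
From the initial conditions, A + B = 0 and r₁A + r₂B = 5.
Since r₁ - r₂ = √37: A = (5 - (0)r₂)/√37 = \frac{5 \sqrt{37}}{37}, and B = 0 - A = - \frac{5 \sqrt{37}}{37}.
So s(n) = \left(\frac{5 \sqrt{37}}{37}\right)\left(- \frac{5}{2} + \frac{\sqrt{37}}{2}\right)^n + \left(- \frac{5 \sqrt{37}}{37}\right)\left(- \frac{\sqrt{37}}{2} - \frac{5}{2}\right)^n.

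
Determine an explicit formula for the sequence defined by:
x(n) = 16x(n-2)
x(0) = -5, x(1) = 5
Characteristic equation: x² - 16 = 0, which factors as (x - (-4))(x - (4)) = 0.
Roots r₁ = -4, r₂ = 4 (distinct).
General solution: x(n) = A·(-4)^n + B·(4)^n.
From x(0) = -5: A + B = -5.
From x(1) = 5: -4A + 4B = 5.
Solving: A = - \frac{25}{8}, B = - \frac{15}{8}.
So x(n) = - \frac{25 \left(-4\right)^{n}}{8} - \frac{15 \cdot 4^{n}}{8}.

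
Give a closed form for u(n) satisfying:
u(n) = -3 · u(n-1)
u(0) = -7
Pure geometric recurrence with ratio -3.
By induction u(n) = u(0) · (-3)^n = - 7 \left(-3\right)^{n}.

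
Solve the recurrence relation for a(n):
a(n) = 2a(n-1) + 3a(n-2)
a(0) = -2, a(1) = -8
Characteristic equation: x² - 2x - 3 = 0, which factors as (x - (3))(x - (-1)) = 0.
Roots r₁ = 3, r₂ = -1 (distinct).
General solution: a(n) = A·(3)^n + B·(-1)^n.
From a(0) = -2: A + B = -2.
From a(1) = -8: 3A - B = -8.
Solving: A = - \frac{5}{2}, B = \frac{1}{2}.
So a(n) = \frac{\left(-1\right)^{n}}{2} - \frac{5 \cdot 3^{n}}{2}.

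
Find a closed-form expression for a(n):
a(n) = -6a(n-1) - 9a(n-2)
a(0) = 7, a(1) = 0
Characteristic equation: x² + 6x + 9 = 0, which is (x - (-3))².
Repeated root r = -3.
General solution: a(n) = (A + Bn)·(-3)^n.
From a(0) = 7: A = 7.
From a(1) = 0: (A + B)·(-3) = 0 ⇒ B = -7.
So a(n) = \left(7 - 7 n\right) \cdot (-3)^n.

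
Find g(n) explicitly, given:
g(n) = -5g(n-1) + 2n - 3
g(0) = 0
First-order linear with linear forcing.
Homogeneous solution: g_h(n) = A·(-5)^n.
Try particular g_p(n) = pn + q. Substituting:
  pn + q = -5(p(n-1) + q) + 2n - 3.
Matching the n-coefficient: p = -5p + 2 ⇒ p = \frac{1}{3}.
Matching constants: q = 5p - 5q - 3 ⇒ q = - \frac{2}{9}.
General: g(n) = A·(-5)^n + \frac{n}{3} - \frac{2}{9}.
Apply g(0) = 0: A - \frac{2}{9} = 0 ⇒ A = \frac{2}{9}.
So g(n) = \frac{2 \left(-5\right)^{n}}{9} + \frac{n}{3} - \frac{2}{9}.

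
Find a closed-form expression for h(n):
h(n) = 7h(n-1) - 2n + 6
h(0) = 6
First-order linear with linear forcing.
Homogeneous solution: h_h(n) = A·(7)^n.
Try particular h_p(n) = pn + q. Substituting:
  pn + q = 7(p(n-1) + q) - 2n + 6.
Matching the n-coefficient: p = 7p - 2 ⇒ p = \frac{1}{3}.
Matching constants: q = -7p + 7q + 6 ⇒ q = - \frac{11}{18}.
General: h(n) = A·(7)^n + \frac{n}{3} - \frac{11}{18}.
Apply h(0) = 6: A - \frac{11}{18} = 6 ⇒ A = \frac{119}{18}.
So h(n) = \frac{119 \cdot 7^{n}}{18} + \frac{n}{3} - \frac{11}{18}.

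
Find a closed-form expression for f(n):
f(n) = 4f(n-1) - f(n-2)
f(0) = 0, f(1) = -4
Characteristic equation: x² - 4x + 1 = 0.
Discriminant Δ = (4)² + 4·(-1) = 12.
Roots r₁,₂ = (4 ± √12)/2, so r₁ = \sqrt{3} + 2, r₂ = 2 - \sqrt{3}.
General solution: f(n) = A·r₁^n + B·r₂^n.
From the initial conditions, A + B = 0 and r₁A + r₂B = -4.
Since r₁ - r₂ = √12: A = (-4 - (0)r₂)/√12 = - \frac{2 \sqrt{3}}{3}, and B = 0 - A = \frac{2 \sqrt{3}}{3}.
So f(n) = \left(- \frac{2 \sqrt{3}}{3}\right)\left(\sqrt{3} + 2\right)^n + \left(\frac{2 \sqrt{3}}{3}\right)\left(2 - \sqrt{3}\right)^n.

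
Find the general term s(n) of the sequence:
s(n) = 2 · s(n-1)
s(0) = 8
Pure geometric recurrence with ratio 2.
By induction s(n) = s(0) · (2)^n = 8 \cdot 2^{n}.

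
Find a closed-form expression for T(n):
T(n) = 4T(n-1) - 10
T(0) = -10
First-order linear non-homogeneous.
Homogeneous solution: T_h(n) = A·(4)^n.
Try constant particular solution T_p = K: K = 4K - 10 ⇒ K = \frac{10}{3}.
General: T(n) = A·(4)^n + \frac{10}{3}.
Apply T(0) = -10: A + \frac{10}{3} = -10 ⇒ A = - \frac{40}{3}.
So T(n) = \frac{10}{3} - \frac{40 \cdot 4^{n}}{3}.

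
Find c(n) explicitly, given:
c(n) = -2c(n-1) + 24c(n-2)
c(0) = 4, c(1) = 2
Characteristic equation: x² + 2x - 24 = 0, which factors as (x - (-6))(x - (4)) = 0.
Roots r₁ = -6, r₂ = 4 (distinct).
General solution: c(n) = A·(-6)^n + B·(4)^n.
From c(0) = 4: A + B = 4.
From c(1) = 2: -6A + 4B = 2.
Solving: A = \frac{7}{5}, B = \frac{13}{5}.
So c(n) = \frac{7 \left(-6\right)^{n}}{5} + \frac{13 \cdot 4^{n}}{5}.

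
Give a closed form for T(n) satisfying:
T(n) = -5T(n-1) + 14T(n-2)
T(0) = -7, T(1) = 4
Characteristic equation: x² + 5x - 14 = 0, which factors as (x - (2))(x - (-7)) = 0.
Roots r₁ = 2, r₂ = -7 (distinct).
General solution: T(n) = A·(2)^n + B·(-7)^n.
From T(0) = -7: A + B = -7.
From T(1) = 4: 2A - 7B = 4.
Solving: A = -5, B = -2.
So T(n) = - 2 \left(-7\right)^{n} - 5 \cdot 2^{n}.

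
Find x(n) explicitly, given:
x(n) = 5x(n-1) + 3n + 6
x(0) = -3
First-order linear with linear forcing.
Homogeneous solution: x_h(n) = A·(5)^n.
Try particular x_p(n) = pn + q. Substituting:
  pn + q = 5(p(n-1) + q) + 3n + 6.
Matching the n-coefficient: p = 5p + 3 ⇒ p = - \frac{3}{4}.
Matching constants: q = -5p + 5q + 6 ⇒ q = - \frac{39}{16}.
General: x(n) = A·(5)^n - \frac{3 n}{4} - \frac{39}{16}.
Apply x(0) = -3: A - \frac{39}{16} = -3 ⇒ A = - \frac{9}{16}.
So x(n) = - \frac{9 \cdot 5^{n}}{16} - \frac{3 n}{4} - \frac{39}{16}.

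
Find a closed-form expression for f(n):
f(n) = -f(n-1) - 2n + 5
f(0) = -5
First-order linear with linear forcing.
Homogeneous solution: f_h(n) = A·(-1)^n.
Try particular f_p(n) = pn + q. Substituting:
  pn + q = -(p(n-1) + q) - 2n + 5.
Matching the n-coefficient: p = -p - 2 ⇒ p = -1.
Matching constants: q = p - q + 5 ⇒ q = 2.
General: f(n) = A·(-1)^n - n + 2.
Apply f(0) = -5: A + 2 = -5 ⇒ A = -7.
So f(n) = - 7 \left(-1\right)^{n} - n + 2.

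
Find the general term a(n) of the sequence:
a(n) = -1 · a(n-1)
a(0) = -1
Pure geometric recurrence with ratio -1.
By induction a(n) = a(0) · (-1)^n = - \left(-1\right)^{n}.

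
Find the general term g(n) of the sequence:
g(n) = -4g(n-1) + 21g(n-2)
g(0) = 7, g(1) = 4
Characteristic equation: x² + 4x - 21 = 0, which factors as (x - (3))(x - (-7)) = 0.
Roots r₁ = 3, r₂ = -7 (distinct).
General solution: g(n) = A·(3)^n + B·(-7)^n.
From g(0) = 7: A + B = 7.
From g(1) = 4: 3A - 7B = 4.
Solving: A = \frac{53}{10}, B = \frac{17}{10}.
So g(n) = \frac{17 \left(-7\right)^{n}}{10} + \frac{53 \cdot 3^{n}}{10}.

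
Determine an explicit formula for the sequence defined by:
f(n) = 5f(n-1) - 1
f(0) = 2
First-order linear non-homogeneous.
Homogeneous solution: f_h(n) = A·(5)^n.
Try constant particular solution f_p = K: K = 5K - 1 ⇒ K = \frac{1}{4}.
General: f(n) = A·(5)^n + \frac{1}{4}.
Apply f(0) = 2: A + \frac{1}{4} = 2 ⇒ A = \frac{7}{4}.
So f(n) = \frac{7 \cdot 5^{n}}{4} + \frac{1}{4}.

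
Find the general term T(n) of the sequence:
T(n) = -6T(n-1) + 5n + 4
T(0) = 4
First-order linear with linear forcing.
Homogeneous solution: T_h(n) = A·(-6)^n.
Try particular T_p(n) = pn + q. Substituting:
  pn + q = -6(p(n-1) + q) + 5n + 4.
Matching the n-coefficient: p = -6p + 5 ⇒ p = \frac{5}{7}.
Matching constants: q = 6p - 6q + 4 ⇒ q = \frac{58}{49}.
General: T(n) = A·(-6)^n + \frac{5 n}{7} + \frac{58}{49}.
Apply T(0) = 4: A + \frac{58}{49} = 4 ⇒ A = \frac{138}{49}.
So T(n) = \frac{138 \left(-6\right)^{n}}{49} + \frac{5 n}{7} + \frac{58}{49}.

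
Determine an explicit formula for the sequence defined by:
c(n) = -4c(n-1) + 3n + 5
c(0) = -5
First-order linear with linear forcing.
Homogeneous solution: c_h(n) = A·(-4)^n.
Try particular c_p(n) = pn + q. Substituting:
  pn + q = -4(p(n-1) + q) + 3n + 5.
Matching the n-coefficient: p = -4p + 3 ⇒ p = \frac{3}{5}.
Matching constants: q = 4p - 4q + 5 ⇒ q = \frac{37}{25}.
General: c(n) = A·(-4)^n + \frac{3 n}{5} + \frac{37}{25}.
Apply c(0) = -5: A + \frac{37}{25} = -5 ⇒ A = - \frac{162}{25}.
So c(n) = - \frac{162 \left(-4\right)^{n}}{25} + \frac{3 n}{5} + \frac{37}{25}.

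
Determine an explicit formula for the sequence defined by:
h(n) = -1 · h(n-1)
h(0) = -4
Pure geometric recurrence with ratio -1.
By induction h(n) = h(0) · (-1)^n = - 4 \left(-1\right)^{n}.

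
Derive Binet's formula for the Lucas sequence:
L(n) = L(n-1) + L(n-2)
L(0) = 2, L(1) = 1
This is the Lucas sequence.
Characteristic equation: x² - x - 1 = 0; roots r₁ = \frac{1}{2} + \frac{\sqrt{5}}{2}, r₂ = \frac{1}{2} - \frac{\sqrt{5}}{2}.
General: L(n) = A·r₁^n + B·r₂^n. Solving with L(0)=2, L(1)=1 gives A = 1, B = 1.
So L(n) = 2^{- n} \left(\left(1 - \sqrt{5}\right)^{n} + \left(1 + \sqrt{5}\right)^{n}\right).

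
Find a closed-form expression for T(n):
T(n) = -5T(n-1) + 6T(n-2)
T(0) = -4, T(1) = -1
Characteristic equation: x² + 5x - 6 = 0, which factors as (x - (1))(x - (-6)) = 0.
Roots r₁ = 1, r₂ = -6 (distinct).
General solution: T(n) = A·(1)^n + B·(-6)^n.
From T(0) = -4: A + B = -4.
From T(1) = -1: A - 6B = -1.
Solving: A = - \frac{25}{7}, B = - \frac{3}{7}.
So T(n) = - \frac{3 \left(-6\right)^{n}}{7} - \frac{25}{7}.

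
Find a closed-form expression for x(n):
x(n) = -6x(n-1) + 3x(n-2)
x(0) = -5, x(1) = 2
Characteristic equation: x² + 6x - 3 = 0.
Discriminant Δ = (-6)² + 4·(3) = 48.
Roots r₁,₂ = (-6 ± √48)/2, so r₁ = -3 + 2 \sqrt{3}, r₂ = - 2 \sqrt{3} - 3.
General solution: x(n) = A·r₁^n + B·r₂^n.
From the initial conditions, A + B = -5 and r₁A + r₂B = 2.
Since r₁ - r₂ = √48: A = (2 - (-5)r₂)/√48 = - \frac{5}{2} - \frac{13 \sqrt{3}}{12}, and B = -5 - A = - \frac{5}{2} + \frac{13 \sqrt{3}}{12}.
So x(n) = \left(- \frac{5}{2} - \frac{13 \sqrt{3}}{12}\right)\left(-3 + 2 \sqrt{3}\right)^n + \left(- \frac{5}{2} + \frac{13 \sqrt{3}}{12}\right)\left(- 2 \sqrt{3} - 3\right)^n.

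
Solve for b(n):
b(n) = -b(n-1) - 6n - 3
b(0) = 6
First-order linear with linear forcing.
Homogeneous solution: b_h(n) = A·(-1)^n.
Try particular b_p(n) = pn + q. Substituting:
  pn + q = -(p(n-1) + q) - 6n - 3.
Matching the n-coefficient: p = -p - 6 ⇒ p = -3.
Matching constants: q = p - q - 3 ⇒ q = -3.
General: b(n) = A·(-1)^n - 3 n - 3.
Apply b(0) = 6: A - 3 = 6 ⇒ A = 9.
So b(n) = 9 \left(-1\right)^{n} - 3 n - 3.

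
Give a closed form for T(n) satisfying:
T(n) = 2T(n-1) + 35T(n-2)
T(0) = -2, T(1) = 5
Characteristic equation: x² - 2x - 35 = 0, which factors as (x - (7))(x - (-5)) = 0.
Roots r₁ = 7, r₂ = -5 (distinct).
General solution: T(n) = A·(7)^n + B·(-5)^n.
From T(0) = -2: A + B = -2.
From T(1) = 5: 7A - 5B = 5.
Solving: A = - \frac{5}{12}, B = - \frac{19}{12}.
So T(n) = - \frac{19 \left(-5\right)^{n}}{12} - \frac{5 \cdot 7^{n}}{12}.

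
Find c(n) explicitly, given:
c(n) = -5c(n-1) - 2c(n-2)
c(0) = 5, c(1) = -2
Characteristic equation: x² + 5x + 2 = 0.
Discriminant Δ = (-5)² + 4·(-2) = 17.
Roots r₁,₂ = (-5 ± √17)/2, so r₁ = - \frac{5}{2} + \frac{\sqrt{17}}{2}, r₂ = - \frac{5}{2} - \frac{\sqrt{17}}{2}.
General solution: c(n) = A·r₁^n + B·r₂^n.
From the initial conditions, A + B = 5 and r₁A + r₂B = -2.
Since r₁ - r₂ = √17: A = (-2 - (5)r₂)/√17 = \frac{5}{2} + \frac{21 \sqrt{17}}{34}, and B = 5 - A = \frac{5}{2} - \frac{21 \sqrt{17}}{34}.
So c(n) = \left(\frac{5}{2} + \frac{21 \sqrt{17}}{34}\right)\left(- \frac{5}{2} + \frac{\sqrt{17}}{2}\right)^n + \left(\frac{5}{2} - \frac{21 \sqrt{17}}{34}\right)\left(- \frac{5}{2} - \frac{\sqrt{17}}{2}\right)^n.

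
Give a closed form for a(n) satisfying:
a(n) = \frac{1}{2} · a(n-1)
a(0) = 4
Pure geometric recurrence with ratio \frac{1}{2}.
By induction a(n) = a(0) · (\frac{1}{2})^n = 4 \cdot 2^{- n}.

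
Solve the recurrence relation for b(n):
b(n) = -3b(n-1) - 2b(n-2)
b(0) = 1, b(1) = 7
Characteristic equation: x² + 3x + 2 = 0, which factors as (x - (-1))(x - (-2)) = 0.
Roots r₁ = -1, r₂ = -2 (distinct).
General solution: b(n) = A·(-1)^n + B·(-2)^n.
From b(0) = 1: A + B = 1.
From b(1) = 7: -A - 2B = 7.
Solving: A = 9, B = -8.
So b(n) = 9 \left(-1\right)^{n} - 8 \left(-2\right)^{n}.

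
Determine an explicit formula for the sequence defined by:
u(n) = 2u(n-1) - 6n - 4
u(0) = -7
First-order linear with linear forcing.
Homogeneous solution: u_h(n) = A·(2)^n.
Try particular u_p(n) = pn + q. Substituting:
  pn + q = 2(p(n-1) + q) - 6n - 4.
Matching the n-coefficient: p = 2p - 6 ⇒ p = 6.
Matching constants: q = -2p + 2q - 4 ⇒ q = 16.
General: u(n) = A·(2)^n + 6 n + 16.
Apply u(0) = -7: A + 16 = -7 ⇒ A = -23.
So u(n) = - 23 \cdot 2^{n} + 6 n + 16.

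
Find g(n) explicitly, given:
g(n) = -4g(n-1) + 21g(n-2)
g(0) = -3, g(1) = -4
Characteristic equation: x² + 4x - 21 = 0, which factors as (x - (3))(x - (-7)) = 0.
Roots r₁ = 3, r₂ = -7 (distinct).
General solution: g(n) = A·(3)^n + B·(-7)^n.
From g(0) = -3: A + B = -3.
From g(1) = -4: 3A - 7B = -4.
Solving: A = - \frac{5}{2}, B = - \frac{1}{2}.
So g(n) = - \frac{\left(-7\right)^{n}}{2} - \frac{5 \cdot 3^{n}}{2}.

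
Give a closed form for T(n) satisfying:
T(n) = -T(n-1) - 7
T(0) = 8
First-order linear non-homogeneous.
Homogeneous solution: T_h(n) = A·(-1)^n.
Try constant particular solution T_p = K: K = -K - 7 ⇒ K = - \frac{7}{2}.
General: T(n) = A·(-1)^n - \frac{7}{2}.
Apply T(0) = 8: A - \frac{7}{2} = 8 ⇒ A = \frac{23}{2}.
So T(n) = \frac{23 \left(-1\right)^{n}}{2} - \frac{7}{2}.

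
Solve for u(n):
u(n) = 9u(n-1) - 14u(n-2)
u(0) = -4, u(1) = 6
Characteristic equation: x² - 9x + 14 = 0, which factors as (x - (7))(x - (2)) = 0.
Roots r₁ = 7, r₂ = 2 (distinct).
General solution: u(n) = A·(7)^n + B·(2)^n.
From u(0) = -4: A + B = -4.
From u(1) = 6: 7A + 2B = 6.
Solving: A = \frac{14}{5}, B = - \frac{34}{5}.
So u(n) = - \frac{34 \cdot 2^{n}}{5} + \frac{14 \cdot 7^{n}}{5}.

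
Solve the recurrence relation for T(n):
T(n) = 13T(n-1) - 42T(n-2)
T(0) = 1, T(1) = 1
Characteristic equation: x² - 13x + 42 = 0, which factors as (x - (6))(x - (7)) = 0.
Roots r₁ = 6, r₂ = 7 (distinct).
General solution: T(n) = A·(6)^n + B·(7)^n.
From T(0) = 1: A + B = 1.
From T(1) = 1: 6A + 7B = 1.
Solving: A = 6, B = -5.
So T(n) = 6 \cdot 6^{n} - 5 \cdot 7^{n}.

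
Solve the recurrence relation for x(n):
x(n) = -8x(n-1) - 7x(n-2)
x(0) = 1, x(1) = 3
Characteristic equation: x² + 8x + 7 = 0, which factors as (x - (-7))(x - (-1)) = 0.
Roots r₁ = -7, r₂ = -1 (distinct).
General solution: x(n) = A·(-7)^n + B·(-1)^n.
From x(0) = 1: A + B = 1.
From x(1) = 3: -7A - B = 3.
Solving: A = - \frac{2}{3}, B = \frac{5}{3}.
So x(n) = \frac{5 \left(-1\right)^{n}}{3} - \frac{2 \left(-7\right)^{n}}{3}.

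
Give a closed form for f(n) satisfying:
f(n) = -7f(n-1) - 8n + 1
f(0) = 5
First-order linear with linear forcing.
Homogeneous solution: f_h(n) = A·(-7)^n.
Try particular f_p(n) = pn + q. Substituting:
  pn + q = -7(p(n-1) + q) - 8n + 1.
Matching the n-coefficient: p = -7p - 8 ⇒ p = -1.
Matching constants: q = 7p - 7q + 1 ⇒ q = - \frac{3}{4}.
General: f(n) = A·(-7)^n - n - \frac{3}{4}.
Apply f(0) = 5: A - \frac{3}{4} = 5 ⇒ A = \frac{23}{4}.
So f(n) = \frac{23 \left(-7\right)^{n}}{4} - n - \frac{3}{4}.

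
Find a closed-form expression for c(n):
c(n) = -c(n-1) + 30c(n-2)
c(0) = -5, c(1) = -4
Characteristic equation: x² + x - 30 = 0, which factors as (x - (-6))(x - (5)) = 0.
Roots r₁ = -6, r₂ = 5 (distinct).
General solution: c(n) = A·(-6)^n + B·(5)^n.
From c(0) = -5: A + B = -5.
From c(1) = -4: -6A + 5B = -4.
Solving: A = - \frac{21}{11}, B = - \frac{34}{11}.
So c(n) = - \frac{21 \left(-6\right)^{n}}{11} - \frac{34 \cdot 5^{n}}{11}.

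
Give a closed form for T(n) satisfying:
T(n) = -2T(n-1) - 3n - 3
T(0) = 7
First-order linear with linear forcing.
Homogeneous solution: T_h(n) = A·(-2)^n.
Try particular T_p(n) = pn + q. Substituting:
  pn + q = -2(p(n-1) + q) - 3n - 3.
Matching the n-coefficient: p = -2p - 3 ⇒ p = -1.
Matching constants: q = 2p - 2q - 3 ⇒ q = - \frac{5}{3}.
General: T(n) = A·(-2)^n - n - \frac{5}{3}.
Apply T(0) = 7: A - \frac{5}{3} = 7 ⇒ A = \frac{26}{3}.
So T(n) = \frac{26 \left(-2\right)^{n}}{3} - n - \frac{5}{3}.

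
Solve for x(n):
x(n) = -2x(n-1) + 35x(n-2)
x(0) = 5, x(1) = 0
Characteristic equation: x² + 2x - 35 = 0, which factors as (x - (-7))(x - (5)) = 0.
Roots r₁ = -7, r₂ = 5 (distinct).
General solution: x(n) = A·(-7)^n + B·(5)^n.
From x(0) = 5: A + B = 5.
From x(1) = 0: -7A + 5B = 0.
Solving: A = \frac{25}{12}, B = \frac{35}{12}.
So x(n) = \frac{25 \left(-7\right)^{n}}{12} + \frac{35 \cdot 5^{n}}{12}.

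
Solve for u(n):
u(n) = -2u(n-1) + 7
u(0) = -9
First-order linear non-homogeneous.
Homogeneous solution: u_h(n) = A·(-2)^n.
Try constant particular solution u_p = K: K = -2K + 7 ⇒ K = \frac{7}{3}.
General: u(n) = A·(-2)^n + \frac{7}{3}.
Apply u(0) = -9: A + \frac{7}{3} = -9 ⇒ A = - \frac{34}{3}.
So u(n) = \frac{7}{3} - \frac{34 \left(-2\right)^{n}}{3}.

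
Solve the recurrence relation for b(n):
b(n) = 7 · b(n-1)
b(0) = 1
Pure geometric recurrence with ratio 7.
By induction b(n) = b(0) · (7)^n = 7^{n}.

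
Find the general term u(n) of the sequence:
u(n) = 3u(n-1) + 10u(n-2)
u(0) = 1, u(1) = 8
Characteristic equation: x² - 3x - 10 = 0, which factors as (x - (5))(x - (-2)) = 0.
Roots r₁ = 5, r₂ = -2 (distinct).
General solution: u(n) = A·(5)^n + B·(-2)^n.
From u(0) = 1: A + B = 1.
From u(1) = 8: 5A - 2B = 8.
Solving: A = \frac{10}{7}, B = - \frac{3}{7}.
So u(n) = - \frac{3 \left(-2\right)^{n}}{7} + \frac{10 \cdot 5^{n}}{7}.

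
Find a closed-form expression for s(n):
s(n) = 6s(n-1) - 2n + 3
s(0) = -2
First-order linear with linear forcing.
Homogeneous solution: s_h(n) = A·(6)^n.
Try particular s_p(n) = pn + q. Substituting:
  pn + q = 6(p(n-1) + q) - 2n + 3.
Matching the n-coefficient: p = 6p - 2 ⇒ p = \frac{2}{5}.
Matching constants: q = -6p + 6q + 3 ⇒ q = - \frac{3}{25}.
General: s(n) = A·(6)^n + \frac{2 n}{5} - \frac{3}{25}.
Apply s(0) = -2: A - \frac{3}{25} = -2 ⇒ A = - \frac{47}{25}.
So s(n) = - \frac{47 \cdot 6^{n}}{25} + \frac{2 n}{5} - \frac{3}{25}.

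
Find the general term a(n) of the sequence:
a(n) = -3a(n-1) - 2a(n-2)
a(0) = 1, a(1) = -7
Characteristic equation: x² + 3x + 2 = 0, which factors as (x - (-1))(x - (-2)) = 0.
Roots r₁ = -1, r₂ = -2 (distinct).
General solution: a(n) = A·(-1)^n + B·(-2)^n.
From a(0) = 1: A + B = 1.
From a(1) = -7: -A - 2B = -7.
Solving: A = -5, B = 6.
So a(n) = - 5 \left(-1\right)^{n} + 6 \left(-2\right)^{n}.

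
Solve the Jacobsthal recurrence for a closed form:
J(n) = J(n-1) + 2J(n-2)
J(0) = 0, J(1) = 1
This is the Jacobsthal sequence.
Characteristic equation: x² - x - 2 = 0; roots r₁ = 2, r₂ = -1.
General: J(n) = A·r₁^n + B·r₂^n. Solving with J(0)=0, J(1)=1 gives A = \frac{1}{3}, B = - \frac{1}{3}.
So J(n) = - \frac{\left(-1\right)^{n}}{3} + \frac{2^{n}}{3}.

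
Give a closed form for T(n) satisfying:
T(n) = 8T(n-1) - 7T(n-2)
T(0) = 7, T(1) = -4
Characteristic equation: x² - 8x + 7 = 0, which factors as (x - (1))(x - (7)) = 0.
Roots r₁ = 1, r₂ = 7 (distinct).
General solution: T(n) = A·(1)^n + B·(7)^n.
From T(0) = 7: A + B = 7.
From T(1) = -4: A + 7B = -4.
Solving: A = \frac{53}{6}, B = - \frac{11}{6}.
So T(n) = \frac{53}{6} - \frac{11 \cdot 7^{n}}{6}.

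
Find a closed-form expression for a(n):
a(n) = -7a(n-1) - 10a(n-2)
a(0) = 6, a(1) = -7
Characteristic equation: x² + 7x + 10 = 0, which factors as (x - (-2))(x - (-5)) = 0.
Roots r₁ = -2, r₂ = -5 (distinct).
General solution: a(n) = A·(-2)^n + B·(-5)^n.
From a(0) = 6: A + B = 6.
From a(1) = -7: -2A - 5B = -7.
Solving: A = \frac{23}{3}, B = - \frac{5}{3}.
So a(n) = \frac{23 \left(-2\right)^{n}}{3} - \frac{5 \left(-5\right)^{n}}{3}.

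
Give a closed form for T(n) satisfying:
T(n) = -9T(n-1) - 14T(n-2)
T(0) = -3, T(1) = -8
Characteristic equation: x² + 9x + 14 = 0, which factors as (x - (-2))(x - (-7)) = 0.
Roots r₁ = -2, r₂ = -7 (distinct).
General solution: T(n) = A·(-2)^n + B·(-7)^n.
From T(0) = -3: A + B = -3.
From T(1) = -8: -2A - 7B = -8.
Solving: A = - \frac{29}{5}, B = \frac{14}{5}.
So T(n) = - \frac{29 \left(-2\right)^{n}}{5} + \frac{14 \left(-7\right)^{n}}{5}.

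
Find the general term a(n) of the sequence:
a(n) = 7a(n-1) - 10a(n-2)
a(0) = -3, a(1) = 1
Characteristic equation: x² - 7x + 10 = 0, which factors as (x - (2))(x - (5)) = 0.
Roots r₁ = 2, r₂ = 5 (distinct).
General solution: a(n) = A·(2)^n + B·(5)^n.
From a(0) = -3: A + B = -3.
From a(1) = 1: 2A + 5B = 1.
Solving: A = - \frac{16}{3}, B = \frac{7}{3}.
So a(n) = - \frac{16 \cdot 2^{n}}{3} + \frac{7 \cdot 5^{n}}{3}.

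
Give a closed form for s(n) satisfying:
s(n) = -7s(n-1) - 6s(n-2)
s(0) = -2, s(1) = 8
Characteristic equation: x² + 7x + 6 = 0, which factors as (x - (-1))(x - (-6)) = 0.
Roots r₁ = -1, r₂ = -6 (distinct).
General solution: s(n) = A·(-1)^n + B·(-6)^n.
From s(0) = -2: A + B = -2.
From s(1) = 8: -A - 6B = 8.
Solving: A = - \frac{4}{5}, B = - \frac{6}{5}.
So s(n) = - \frac{4 \left(-1\right)^{n}}{5} - \frac{6 \left(-6\right)^{n}}{5}.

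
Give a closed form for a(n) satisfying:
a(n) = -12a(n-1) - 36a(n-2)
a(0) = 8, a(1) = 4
Characteristic equation: x² + 12x + 36 = 0, which is (x - (-6))².
Repeated root r = -6.
General solution: a(n) = (A + Bn)·(-6)^n.
From a(0) = 8: A = 8.
From a(1) = 4: (A + B)·(-6) = 4 ⇒ B = - \frac{26}{3}.
So a(n) = \left(8 - \frac{26 n}{3}\right) \cdot (-6)^n.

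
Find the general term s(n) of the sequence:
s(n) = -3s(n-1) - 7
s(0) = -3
First-order linear non-homogeneous.
Homogeneous solution: s_h(n) = A·(-3)^n.
Try constant particular solution s_p = K: K = -3K - 7 ⇒ K = - \frac{7}{4}.
General: s(n) = A·(-3)^n - \frac{7}{4}.
Apply s(0) = -3: A - \frac{7}{4} = -3 ⇒ A = - \frac{5}{4}.
So s(n) = - \frac{5 \left(-3\right)^{n}}{4} - \frac{7}{4}.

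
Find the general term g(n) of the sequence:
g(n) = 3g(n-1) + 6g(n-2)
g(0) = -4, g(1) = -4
Characteristic equation: x² - 3x - 6 = 0.
Discriminant Δ = (3)² + 4·(6) = 33.
Roots r₁,₂ = (3 ± √33)/2, so r₁ = \frac{3}{2} + \frac{\sqrt{33}}{2}, r₂ = \frac{3}{2} - \frac{\sqrt{33}}{2}.
General solution: g(n) = A·r₁^n + B·r₂^n.
From the initial conditions, A + B = -4 and r₁A + r₂B = -4.
Since r₁ - r₂ = √33: A = (-4 - (-4)r₂)/√33 = -2 + \frac{2 \sqrt{33}}{33}, and B = -4 - A = -2 - \frac{2 \sqrt{33}}{33}.
So g(n) = \left(-2 + \frac{2 \sqrt{33}}{33}\right)\left(\frac{3}{2} + \frac{\sqrt{33}}{2}\right)^n + \left(-2 - \frac{2 \sqrt{33}}{33}\right)\left(\frac{3}{2} - \frac{\sqrt{33}}{2}\right)^n.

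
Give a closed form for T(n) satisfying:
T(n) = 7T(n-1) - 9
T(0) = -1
First-order linear non-homogeneous.
Homogeneous solution: T_h(n) = A·(7)^n.
Try constant particular solution T_p = K: K = 7K - 9 ⇒ K = \frac{3}{2}.
General: T(n) = A·(7)^n + \frac{3}{2}.
Apply T(0) = -1: A + \frac{3}{2} = -1 ⇒ A = - \frac{5}{2}.
So T(n) = \frac{3}{2} - \frac{5 \cdot 7^{n}}{2}.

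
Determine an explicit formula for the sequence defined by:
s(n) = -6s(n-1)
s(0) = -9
This is a homogeneous first-order recurrence with ratio -6.
By induction s(n) = s(0) · (-6)^n = - 9 \left(-6\right)^{n}.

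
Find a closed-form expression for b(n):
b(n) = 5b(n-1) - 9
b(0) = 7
First-order linear non-homogeneous.
Homogeneous solution: b_h(n) = A·(5)^n.
Try constant particular solution b_p = K: K = 5K - 9 ⇒ K = \frac{9}{4}.
General: b(n) = A·(5)^n + \frac{9}{4}.
Apply b(0) = 7: A + \frac{9}{4} = 7 ⇒ A = \frac{19}{4}.
So b(n) = \frac{19 \cdot 5^{n}}{4} + \frac{9}{4}.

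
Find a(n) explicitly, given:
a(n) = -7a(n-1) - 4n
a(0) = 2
First-order linear with linear forcing.
Homogeneous solution: a_h(n) = A·(-7)^n.
Try particular a_p(n) = pn + q. Substituting:
  pn + q = -7(p(n-1) + q) - 4n.
Matching the n-coefficient: p = -7p - 4 ⇒ p = - \frac{1}{2}.
Matching constants: q = 7p - 7q ⇒ q = - \frac{7}{16}.
General: a(n) = A·(-7)^n - \frac{n}{2} - \frac{7}{16}.
Apply a(0) = 2: A - \frac{7}{16} = 2 ⇒ A = \frac{39}{16}.
So a(n) = \frac{39 \left(-7\right)^{n}}{16} - \frac{n}{2} - \frac{7}{16}.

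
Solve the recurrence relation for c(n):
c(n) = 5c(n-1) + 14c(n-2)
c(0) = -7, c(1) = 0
Characteristic equation: x² - 5x - 14 = 0, which factors as (x - (-2))(x - (7)) = 0.
Roots r₁ = -2, r₂ = 7 (distinct).
General solution: c(n) = A·(-2)^n + B·(7)^n.
From c(0) = -7: A + B = -7.
From c(1) = 0: -2A + 7B = 0.
Solving: A = - \frac{49}{9}, B = - \frac{14}{9}.
So c(n) = - \frac{49 \left(-2\right)^{n}}{9} - \frac{14 \cdot 7^{n}}{9}.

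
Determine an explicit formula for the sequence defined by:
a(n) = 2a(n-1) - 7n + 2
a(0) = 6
First-order linear with linear forcing.
Homogeneous solution: a_h(n) = A·(2)^n.
Try particular a_p(n) = pn + q. Substituting:
  pn + q = 2(p(n-1) + q) - 7n + 2.
Matching the n-coefficient: p = 2p - 7 ⇒ p = 7.
Matching constants: q = -2p + 2q + 2 ⇒ q = 12.
General: a(n) = A·(2)^n + 7 n + 12.
Apply a(0) = 6: A + 12 = 6 ⇒ A = -6.
So a(n) = - 6 \cdot 2^{n} + 7 n + 12.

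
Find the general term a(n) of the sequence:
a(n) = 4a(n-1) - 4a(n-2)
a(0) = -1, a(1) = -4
Characteristic equation: x² - 4x + 4 = 0, which is (x - (2))².
Repeated root r = 2.
General solution: a(n) = (A + Bn)·(2)^n.
From a(0) = -1: A = -1.
From a(1) = -4: (A + B)·(2) = -4 ⇒ B = -1.
So a(n) = \left(- n - 1\right) \cdot (2)^n.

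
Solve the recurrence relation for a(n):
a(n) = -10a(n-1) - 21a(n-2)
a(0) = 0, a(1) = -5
Characteristic equation: x² + 10x + 21 = 0, which factors as (x - (-3))(x - (-7)) = 0.
Roots r₁ = -3, r₂ = -7 (distinct).
General solution: a(n) = A·(-3)^n + B·(-7)^n.
From a(0) = 0: A + B = 0.
From a(1) = -5: -3A - 7B = -5.
Solving: A = - \frac{5}{4}, B = \frac{5}{4}.
So a(n) = - \frac{5 \left(-3\right)^{n}}{4} + \frac{5 \left(-7\right)^{n}}{4}.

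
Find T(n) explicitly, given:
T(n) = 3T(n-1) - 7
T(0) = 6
First-order linear non-homogeneous.
Homogeneous solution: T_h(n) = A·(3)^n.
Try constant particular solution T_p = K: K = 3K - 7 ⇒ K = \frac{7}{2}.
General: T(n) = A·(3)^n + \frac{7}{2}.
Apply T(0) = 6: A + \frac{7}{2} = 6 ⇒ A = \frac{5}{2}.
So T(n) = \frac{5 \cdot 3^{n}}{2} + \frac{7}{2}.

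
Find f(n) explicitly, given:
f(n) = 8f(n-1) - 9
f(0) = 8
First-order linear non-homogeneous.
Homogeneous solution: f_h(n) = A·(8)^n.
Try constant particular solution f_p = K: K = 8K - 9 ⇒ K = \frac{9}{7}.
General: f(n) = A·(8)^n + \frac{9}{7}.
Apply f(0) = 8: A + \frac{9}{7} = 8 ⇒ A = \frac{47}{7}.
So f(n) = \frac{47 \cdot 8^{n}}{7} + \frac{9}{7}.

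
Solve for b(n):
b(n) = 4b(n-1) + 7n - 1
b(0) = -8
First-order linear with linear forcing.
Homogeneous solution: b_h(n) = A·(4)^n.
Try particular b_p(n) = pn + q. Substituting:
  pn + q = 4(p(n-1) + q) + 7n - 1.
Matching the n-coefficient: p = 4p + 7 ⇒ p = - \frac{7}{3}.
Matching constants: q = -4p + 4q - 1 ⇒ q = - \frac{25}{9}.
General: b(n) = A·(4)^n - \frac{7 n}{3} - \frac{25}{9}.
Apply b(0) = -8: A - \frac{25}{9} = -8 ⇒ A = - \frac{47}{9}.
So b(n) = - \frac{47 \cdot 4^{n}}{9} - \frac{7 n}{3} - \frac{25}{9}.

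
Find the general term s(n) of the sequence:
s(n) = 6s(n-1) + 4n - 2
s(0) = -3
First-order linear with linear forcing.
Homogeneous solution: s_h(n) = A·(6)^n.
Try particular s_p(n) = pn + q. Substituting:
  pn + q = 6(p(n-1) + q) + 4n - 2.
Matching the n-coefficient: p = 6p + 4 ⇒ p = - \frac{4}{5}.
Matching constants: q = -6p + 6q - 2 ⇒ q = - \frac{14}{25}.
General: s(n) = A·(6)^n - \frac{4 n}{5} - \frac{14}{25}.
Apply s(0) = -3: A - \frac{14}{25} = -3 ⇒ A = - \frac{61}{25}.
So s(n) = - \frac{61 \cdot 6^{n}}{25} - \frac{4 n}{5} - \frac{14}{25}.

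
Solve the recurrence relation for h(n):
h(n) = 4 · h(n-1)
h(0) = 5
Pure geometric recurrence with ratio 4.
By induction h(n) = h(0) · (4)^n = 5 \cdot 4^{n}.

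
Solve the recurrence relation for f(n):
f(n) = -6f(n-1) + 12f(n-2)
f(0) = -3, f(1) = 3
Characteristic equation: x² + 6x - 12 = 0.
Discriminant Δ = (-6)² + 4·(12) = 84.
Roots r₁,₂ = (-6 ± √84)/2, so r₁ = -3 + \sqrt{21}, r₂ = - \sqrt{21} - 3.
General solution: f(n) = A·r₁^n + B·r₂^n.
From the initial conditions, A + B = -3 and r₁A + r₂B = 3.
Since r₁ - r₂ = √84: A = (3 - (-3)r₂)/√84 = - \frac{3}{2} - \frac{\sqrt{21}}{7}, and B = -3 - A = - \frac{3}{2} + \frac{\sqrt{21}}{7}.
So f(n) = \left(- \frac{3}{2} - \frac{\sqrt{21}}{7}\right)\left(-3 + \sqrt{21}\right)^n + \left(- \frac{3}{2} + \frac{\sqrt{21}}{7}\right)\left(- \sqrt{21} - 3\right)^n.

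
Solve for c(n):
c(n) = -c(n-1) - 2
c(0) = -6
First-order linear non-homogeneous.
Homogeneous solution: c_h(n) = A·(-1)^n.
Try constant particular solution c_p = K: K = -K - 2 ⇒ K = -1.
General: c(n) = A·(-1)^n - 1.
Apply c(0) = -6: A - 1 = -6 ⇒ A = -5.
So c(n) = - 5 \left(-1\right)^{n} - 1.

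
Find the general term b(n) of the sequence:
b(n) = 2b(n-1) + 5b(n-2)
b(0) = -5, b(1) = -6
Characteristic equation: x² - 2x - 5 = 0.
Discriminant Δ = (2)² + 4·(5) = 24.
Roots r₁,₂ = (2 ± √24)/2, so r₁ = 1 + \sqrt{6}, r₂ = 1 - \sqrt{6}.
General solution: b(n) = A·r₁^n + B·r₂^n.
From the initial conditions, A + B = -5 and r₁A + r₂B = -6.
Since r₁ - r₂ = √24: A = (-6 - (-5)r₂)/√24 = - \frac{5}{2} - \frac{\sqrt{6}}{12}, and B = -5 - A = - \frac{5}{2} + \frac{\sqrt{6}}{12}.
So b(n) = \left(- \frac{5}{2} - \frac{\sqrt{6}}{12}\right)\left(1 + \sqrt{6}\right)^n + \left(- \frac{5}{2} + \frac{\sqrt{6}}{12}\right)\left(1 - \sqrt{6}\right)^n.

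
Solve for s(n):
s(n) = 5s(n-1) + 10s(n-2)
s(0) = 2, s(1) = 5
Characteristic equation: x² - 5x - 10 = 0.
Discriminant Δ = (5)² + 4·(10) = 65.
Roots r₁,₂ = (5 ± √65)/2, so r₁ = \frac{5}{2} + \frac{\sqrt{65}}{2}, r₂ = \frac{5}{2} - \frac{\sqrt{65}}{2}.
General solution: s(n) = A·r₁^n + B·r₂^n.
From the initial conditions, A + B = 2 and r₁A + r₂B = 5.
Since r₁ - r₂ = √65: A = (5 - (2)r₂)/√65 = 1, and B = 2 - A = 1.
So s(n) = \left(1\right)\left(\frac{5}{2} + \frac{\sqrt{65}}{2}\right)^n + \left(1\right)\left(\frac{5}{2} - \frac{\sqrt{65}}{2}\right)^n.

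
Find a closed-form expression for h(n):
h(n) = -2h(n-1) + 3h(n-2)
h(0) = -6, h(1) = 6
Characteristic equation: x² + 2x - 3 = 0, which factors as (x - (-3))(x - (1)) = 0.
Roots r₁ = -3, r₂ = 1 (distinct).
General solution: h(n) = A·(-3)^n + B·(1)^n.
From h(0) = -6: A + B = -6.
From h(1) = 6: -3A + B = 6.
Solving: A = -3, B = -3.
So h(n) = - 3 \left(-3\right)^{n} - 3.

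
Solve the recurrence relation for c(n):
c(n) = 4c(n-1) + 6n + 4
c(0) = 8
First-order linear with linear forcing.
Homogeneous solution: c_h(n) = A·(4)^n.
Try particular c_p(n) = pn + q. Substituting:
  pn + q = 4(p(n-1) + q) + 6n + 4.
Matching the n-coefficient: p = 4p + 6 ⇒ p = -2.
Matching constants: q = -4p + 4q + 4 ⇒ q = -4.
General: c(n) = A·(4)^n - 2 n - 4.
Apply c(0) = 8: A - 4 = 8 ⇒ A = 12.
So c(n) = 12 \cdot 4^{n} - 2 n - 4.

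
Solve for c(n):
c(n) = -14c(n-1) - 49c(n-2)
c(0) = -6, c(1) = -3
Characteristic equation: x² + 14x + 49 = 0, which is (x - (-7))².
Repeated root r = -7.
General solution: c(n) = (A + Bn)·(-7)^n.
From c(0) = -6: A = -6.
From c(1) = -3: (A + B)·(-7) = -3 ⇒ B = \frac{45}{7}.
So c(n) = \left(\frac{45 n}{7} - 6\right) \cdot (-7)^n.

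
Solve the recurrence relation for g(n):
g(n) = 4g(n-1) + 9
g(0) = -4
First-order linear non-homogeneous.
Homogeneous solution: g_h(n) = A·(4)^n.
Try constant particular solution g_p = K: K = 4K + 9 ⇒ K = -3.
General: g(n) = A·(4)^n - 3.
Apply g(0) = -4: A - 3 = -4 ⇒ A = -1.
So g(n) = - 4^{n} - 3.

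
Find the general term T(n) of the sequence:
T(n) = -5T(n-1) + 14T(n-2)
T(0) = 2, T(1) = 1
Characteristic equation: x² + 5x - 14 = 0, which factors as (x - (2))(x - (-7)) = 0.
Roots r₁ = 2, r₂ = -7 (distinct).
General solution: T(n) = A·(2)^n + B·(-7)^n.
From T(0) = 2: A + B = 2.
From T(1) = 1: 2A - 7B = 1.
Solving: A = \frac{5}{3}, B = \frac{1}{3}.
So T(n) = \frac{\left(-7\right)^{n}}{3} + \frac{5 \cdot 2^{n}}{3}.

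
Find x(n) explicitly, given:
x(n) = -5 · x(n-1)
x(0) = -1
Pure geometric recurrence with ratio -5.
By induction x(n) = x(0) · (-5)^n = - \left(-5\right)^{n}.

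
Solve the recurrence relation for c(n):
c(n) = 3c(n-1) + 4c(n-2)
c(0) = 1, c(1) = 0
Characteristic equation: x² - 3x - 4 = 0, which factors as (x - (-1))(x - (4)) = 0.
Roots r₁ = -1, r₂ = 4 (distinct).
General solution: c(n) = A·(-1)^n + B·(4)^n.
From c(0) = 1: A + B = 1.
From c(1) = 0: -A + 4B = 0.
Solving: A = \frac{4}{5}, B = \frac{1}{5}.
So c(n) = \frac{4 \left(-1\right)^{n}}{5} + \frac{4^{n}}{5}.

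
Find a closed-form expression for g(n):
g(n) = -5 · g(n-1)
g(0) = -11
Pure geometric recurrence with ratio -5.
By induction g(n) = g(0) · (-5)^n = - 11 \left(-5\right)^{n}.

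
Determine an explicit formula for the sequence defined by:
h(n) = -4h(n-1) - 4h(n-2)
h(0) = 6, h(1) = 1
Characteristic equation: x² + 4x + 4 = 0, which is (x - (-2))².
Repeated root r = -2.
General solution: h(n) = (A + Bn)·(-2)^n.
From h(0) = 6: A = 6.
From h(1) = 1: (A + B)·(-2) = 1 ⇒ B = - \frac{13}{2}.
So h(n) = \left(6 - \frac{13 n}{2}\right) \cdot (-2)^n.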